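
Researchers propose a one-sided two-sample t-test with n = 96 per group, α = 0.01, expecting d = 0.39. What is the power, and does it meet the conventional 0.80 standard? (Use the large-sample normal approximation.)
Power ≈ 0.65; the study is underpowered (power < 0.80)

Power calculation (two-sample t-test, normal approximation):
z_β = d · √(n/2) - z_α
z_β = 0.39 · √(96/2) - 2.326
z_β = 0.39 · 6.928 - 2.326
z_β = 0.376

Power = Φ(z_β) = Φ(0.376) ≈ 0.646

Effect size d = 0.39 is small by Cohen's convention (0.2/0.5/0.8).

Threshold: power ≥ 0.80 is conventionally adequate.
Power ≈ 0.65 → the study is underpowered (power < 0.80).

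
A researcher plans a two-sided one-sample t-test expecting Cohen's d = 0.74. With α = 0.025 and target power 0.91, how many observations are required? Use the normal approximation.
n = 24

Sample size formula (one-sample t-test, normal approximation):
n = ((z_{α/2} + z_β) / d)²

z_{α/2} = 2.241 (for α = 0.025, two-sided)
z_β = 1.341 (for power = 0.91)
d = 0.74

n = ((2.241 + 1.341) / 0.74)²
n = (4.841)²
n ≈ 23.44
Round up to the next whole number: n = 24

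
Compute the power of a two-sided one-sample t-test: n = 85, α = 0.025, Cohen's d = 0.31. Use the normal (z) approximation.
Power ≈ 0.73

Power calculation (one-sample t-test, normal approximation):
z_β = d · √n - z_{α/2}
z_β = 0.31 · √85 - 2.241
z_β = 0.31 · 9.220 - 2.241
z_β = 0.617

Power = Φ(z_β) = Φ(0.617) ≈ 0.731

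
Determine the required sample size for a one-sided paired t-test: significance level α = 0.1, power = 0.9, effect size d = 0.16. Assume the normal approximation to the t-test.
n = 257 pairs

Sample size formula (paired t-test, normal approximation):
n = ((z_α + z_β) / d)²

z_α = 1.282 (for α = 0.1, one-sided)
z_β = 1.282 (for power = 0.9)
d = 0.16

n = ((1.282 + 1.282) / 0.16)²
n = (16.025)²
n ≈ 256.80
Round up to the next whole number: n = 257 pairs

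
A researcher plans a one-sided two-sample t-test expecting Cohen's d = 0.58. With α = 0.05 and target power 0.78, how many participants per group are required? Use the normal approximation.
n = 35 per group

Sample size formula (two-sample t-test, normal approximation):
n = 2 · ((z_α + z_β) / d)²

z_α = 1.645 (for α = 0.05, one-sided)
z_β = 0.772 (for power = 0.78)
d = 0.58

n = 2 · ((1.645 + 0.772) / 0.58)²
n = 2 · (4.167)²
n ≈ 34.73
Round up to the next whole number: n = 35 per group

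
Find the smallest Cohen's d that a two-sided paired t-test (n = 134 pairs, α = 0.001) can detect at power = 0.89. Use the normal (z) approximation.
d ≈ 0.39

Minimum detectable effect (paired t-test, normal approximation):
d = (z_{α/2} + z_β) / √n
d = (3.291 + 1.227) / √134
d = 4.517 / 11.576
d ≈ 0.39

By Cohen's convention (0.2 small / 0.5 medium / 0.8 large): small effect.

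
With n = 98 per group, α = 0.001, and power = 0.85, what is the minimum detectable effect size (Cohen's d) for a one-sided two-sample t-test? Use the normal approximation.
d ≈ 0.59

Minimum detectable effect (two-sample t-test, normal approximation):
d = (z_α + z_β) / √(n/2)
d = (3.090 + 1.036) / √(98/2)
d = 4.127 / 7.000
d ≈ 0.59

By Cohen's convention (0.2 small / 0.5 medium / 0.8 large): medium effect.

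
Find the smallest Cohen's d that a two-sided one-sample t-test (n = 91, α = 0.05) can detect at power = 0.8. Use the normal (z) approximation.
d ≈ 0.29

Minimum detectable effect (one-sample t-test, normal approximation):
d = (z_{α/2} + z_β) / √n
d = (1.960 + 0.842) / √91
d = 2.802 / 9.539
d ≈ 0.29

By Cohen's convention (0.2 small / 0.5 medium / 0.8 large): small effect.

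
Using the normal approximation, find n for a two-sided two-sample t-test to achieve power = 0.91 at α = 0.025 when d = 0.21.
n = 582 per group

Sample size formula (two-sample t-test, normal approximation):
n = 2 · ((z_{α/2} + z_β) / d)²

z_{α/2} = 2.241 (for α = 0.025, two-sided)
z_β = 1.341 (for power = 0.91)
d = 0.21

n = 2 · ((2.241 + 1.341) / 0.21)²
n = 2 · (17.057)²
n ≈ 581.88
Round up to the next whole number: n = 582 per group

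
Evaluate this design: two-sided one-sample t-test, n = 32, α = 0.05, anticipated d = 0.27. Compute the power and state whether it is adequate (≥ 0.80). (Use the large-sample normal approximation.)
Power ≈ 0.33; the study is underpowered (power < 0.80)

Power calculation (one-sample t-test, normal approximation):
z_β = d · √n - z_{α/2}
z_β = 0.27 · √32 - 1.960
z_β = 0.27 · 5.657 - 1.960
z_β = -0.433

Power = Φ(z_β) = Φ(-0.433) ≈ 0.333

Effect size d = 0.27 is small by Cohen's convention (0.2/0.5/0.8).

Threshold: power ≥ 0.80 is conventionally adequate.
Power ≈ 0.33 → the study is underpowered (power < 0.80).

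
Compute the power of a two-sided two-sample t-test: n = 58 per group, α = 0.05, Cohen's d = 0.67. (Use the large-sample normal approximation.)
Power ≈ 0.95

Power calculation (two-sample t-test, normal approximation):
z_β = d · √(n/2) - z_{α/2}
z_β = 0.67 · √(58/2) - 1.960
z_β = 0.67 · 5.385 - 1.960
z_β = 1.648

Power = Φ(z_β) = Φ(1.648) ≈ 0.950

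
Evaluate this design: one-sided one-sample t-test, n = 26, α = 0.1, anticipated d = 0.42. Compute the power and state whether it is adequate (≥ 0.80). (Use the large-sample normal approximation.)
Power ≈ 0.81; the study is adequately powered (power ≥ 0.80)

Power calculation (one-sample t-test, normal approximation):
z_β = d · √n - z_α
z_β = 0.42 · √26 - 1.282
z_β = 0.42 · 5.099 - 1.282
z_β = 0.860

Power = Φ(z_β) = Φ(0.860) ≈ 0.805

Effect size d = 0.42 is small by Cohen's convention (0.2/0.5/0.8).

Threshold: power ≥ 0.80 is conventionally adequate.
Power ≈ 0.81 → the study is adequately powered (power ≥ 0.80).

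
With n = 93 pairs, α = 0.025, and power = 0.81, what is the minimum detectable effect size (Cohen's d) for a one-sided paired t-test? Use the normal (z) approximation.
d ≈ 0.29

Minimum detectable effect (paired t-test, normal approximation):
d = (z_α + z_β) / √n
d = (1.960 + 0.878) / √93
d = 2.838 / 9.644
d ≈ 0.29

By Cohen's convention (0.2 small / 0.5 medium / 0.8 large): small effect.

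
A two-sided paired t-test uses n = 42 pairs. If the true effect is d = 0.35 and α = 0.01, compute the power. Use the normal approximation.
Power ≈ 0.38

Power calculation (paired t-test, normal approximation):
z_β = d · √n - z_{α/2}
z_β = 0.35 · √42 - 2.576
z_β = 0.35 · 6.481 - 2.576
z_β = -0.308

Power = Φ(z_β) = Φ(-0.308) ≈ 0.379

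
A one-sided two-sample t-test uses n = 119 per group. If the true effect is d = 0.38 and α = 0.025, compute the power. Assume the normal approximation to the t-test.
Power ≈ 0.83

Power calculation (two-sample t-test, normal approximation):
z_β = d · √(n/2) - z_α
z_β = 0.38 · √(119/2) - 1.960
z_β = 0.38 · 7.714 - 1.960
z_β = 0.971

Power = Φ(z_β) = Φ(0.971) ≈ 0.834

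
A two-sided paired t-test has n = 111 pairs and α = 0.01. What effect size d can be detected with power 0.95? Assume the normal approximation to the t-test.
d ≈ 0.40

Minimum detectable effect (paired t-test, normal approximation):
d = (z_{α/2} + z_β) / √n
d = (2.576 + 1.645) / √111
d = 4.221 / 10.536
d ≈ 0.40

By Cohen's convention (0.2 small / 0.5 medium / 0.8 large): small effect.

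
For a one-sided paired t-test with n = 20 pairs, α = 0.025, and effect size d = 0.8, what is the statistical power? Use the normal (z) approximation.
Power ≈ 0.95

Power calculation (paired t-test, normal approximation):
z_β = d · √n - z_α
z_β = 0.8 · √20 - 1.960
z_β = 0.8 · 4.472 - 1.960
z_β = 1.618

Power = Φ(z_β) = Φ(1.618) ≈ 0.947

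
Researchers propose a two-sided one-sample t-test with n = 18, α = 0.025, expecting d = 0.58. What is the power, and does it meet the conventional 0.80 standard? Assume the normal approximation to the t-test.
Power ≈ 0.59; the study is underpowered (power < 0.80)

Power calculation (one-sample t-test, normal approximation):
z_β = d · √n - z_{α/2}
z_β = 0.58 · √18 - 2.241
z_β = 0.58 · 4.243 - 2.241
z_β = 0.219

Power = Φ(z_β) = Φ(0.219) ≈ 0.587

Effect size d = 0.58 is medium by Cohen's convention (0.2/0.5/0.8).

Threshold: power ≥ 0.80 is conventionally adequate.
Power ≈ 0.59 → the study is underpowered (power < 0.80).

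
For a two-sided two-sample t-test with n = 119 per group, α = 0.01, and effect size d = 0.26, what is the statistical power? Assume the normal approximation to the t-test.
Power ≈ 0.28

Power calculation (two-sample t-test, normal approximation):
z_β = d · √(n/2) - z_{α/2}
z_β = 0.26 · √(119/2) - 2.576
z_β = 0.26 · 7.714 - 2.576
z_β = -0.570

Power = Φ(z_β) = Φ(-0.570) ≈ 0.284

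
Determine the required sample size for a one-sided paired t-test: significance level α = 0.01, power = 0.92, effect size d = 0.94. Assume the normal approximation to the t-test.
n = 16 pairs

Sample size formula (paired t-test, normal approximation):
n = ((z_α + z_β) / d)²

z_α = 2.326 (for α = 0.01, one-sided)
z_β = 1.405 (for power = 0.92)
d = 0.94

n = ((2.326 + 1.405) / 0.94)²
n = (3.969)²
n ≈ 15.75
Round up to the next whole number: n = 16 pairs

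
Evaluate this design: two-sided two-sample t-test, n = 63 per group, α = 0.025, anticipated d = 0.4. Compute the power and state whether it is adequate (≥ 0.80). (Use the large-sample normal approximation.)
Power ≈ 0.50; the study is underpowered (power < 0.80)

Power calculation (two-sample t-test, normal approximation):
z_β = d · √(n/2) - z_{α/2}
z_β = 0.4 · √(63/2) - 2.241
z_β = 0.4 · 5.612 - 2.241
z_β = 0.004

Power = Φ(z_β) = Φ(0.004) ≈ 0.501

Effect size d = 0.4 is small by Cohen's convention (0.2/0.5/0.8).

Threshold: power ≥ 0.80 is conventionally adequate.
Power ≈ 0.50 → the study is underpowered (power < 0.80).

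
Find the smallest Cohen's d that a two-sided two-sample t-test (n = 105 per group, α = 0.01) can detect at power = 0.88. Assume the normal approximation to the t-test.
d ≈ 0.52

Minimum detectable effect (two-sample t-test, normal approximation):
d = (z_{α/2} + z_β) / √(n/2)
d = (2.576 + 1.175) / √(105/2)
d = 3.751 / 7.246
d ≈ 0.52

By Cohen's convention (0.2 small / 0.5 medium / 0.8 large): medium effect.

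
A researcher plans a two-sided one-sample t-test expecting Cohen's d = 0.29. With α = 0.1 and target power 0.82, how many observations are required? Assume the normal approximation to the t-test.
n = 78

Sample size formula (one-sample t-test, normal approximation):
n = ((z_{α/2} + z_β) / d)²

z_{α/2} = 1.645 (for α = 0.1, two-sided)
z_β = 0.915 (for power = 0.82)
d = 0.29

n = ((1.645 + 0.915) / 0.29)²
n = (8.828)²
n ≈ 77.93
Round up to the next whole number: n = 78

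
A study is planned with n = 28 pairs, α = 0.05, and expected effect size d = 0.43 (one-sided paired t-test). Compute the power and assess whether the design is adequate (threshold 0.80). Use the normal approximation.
Power ≈ 0.74; the study is underpowered (power < 0.80)

Power calculation (paired t-test, normal approximation):
z_β = d · √n - z_α
z_β = 0.43 · √28 - 1.645
z_β = 0.43 · 5.292 - 1.645
z_β = 0.630

Power = Φ(z_β) = Φ(0.630) ≈ 0.736

Effect size d = 0.43 is small by Cohen's convention (0.2/0.5/0.8).

Threshold: power ≥ 0.80 is conventionally adequate.
Power ≈ 0.74 → the study is underpowered (power < 0.80).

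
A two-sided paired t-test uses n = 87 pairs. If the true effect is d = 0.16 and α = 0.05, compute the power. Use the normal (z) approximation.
Power ≈ 0.32

Power calculation (paired t-test, normal approximation):
z_β = d · √n - z_{α/2}
z_β = 0.16 · √87 - 1.960
z_β = 0.16 · 9.327 - 1.960
z_β = -0.468

Power = Φ(z_β) = Φ(-0.468) ≈ 0.320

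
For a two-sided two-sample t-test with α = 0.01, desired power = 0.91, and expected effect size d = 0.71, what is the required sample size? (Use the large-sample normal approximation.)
n = 61 per group

Sample size formula (two-sample t-test, normal approximation):
n = 2 · ((z_{α/2} + z_β) / d)²

z_{α/2} = 2.576 (for α = 0.01, two-sided)
z_β = 1.341 (for power = 0.91)
d = 0.71

n = 2 · ((2.576 + 1.341) / 0.71)²
n = 2 · (5.517)²
n ≈ 60.87
Round up to the next whole number: n = 61 per group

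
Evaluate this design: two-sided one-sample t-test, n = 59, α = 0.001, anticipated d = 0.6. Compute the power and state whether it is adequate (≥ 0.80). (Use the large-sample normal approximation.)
Power ≈ 0.91; the study is adequately powered (power ≥ 0.80)

Power calculation (one-sample t-test, normal approximation):
z_β = d · √n - z_{α/2}
z_β = 0.6 · √59 - 3.291
z_β = 0.6 · 7.681 - 3.291
z_β = 1.318

Power = Φ(z_β) = Φ(1.318) ≈ 0.906

Effect size d = 0.6 is medium by Cohen's convention (0.2/0.5/0.8).

Threshold: power ≥ 0.80 is conventionally adequate.
Power ≈ 0.91 → the study is adequately powered (power ≥ 0.80).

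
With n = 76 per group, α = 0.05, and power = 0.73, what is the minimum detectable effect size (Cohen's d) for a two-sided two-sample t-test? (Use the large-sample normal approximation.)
d ≈ 0.42

Minimum detectable effect (two-sample t-test, normal approximation):
d = (z_{α/2} + z_β) / √(n/2)
d = (1.960 + 0.613) / √(76/2)
d = 2.573 / 6.164
d ≈ 0.42

By Cohen's convention (0.2 small / 0.5 medium / 0.8 large): small effect.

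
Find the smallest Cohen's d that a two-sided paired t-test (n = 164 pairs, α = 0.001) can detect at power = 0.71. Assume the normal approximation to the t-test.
d ≈ 0.30

Minimum detectable effect (paired t-test, normal approximation):
d = (z_{α/2} + z_β) / √n
d = (3.291 + 0.553) / √164
d = 3.844 / 12.806
d ≈ 0.30

By Cohen's convention (0.2 small / 0.5 medium / 0.8 large): small effect.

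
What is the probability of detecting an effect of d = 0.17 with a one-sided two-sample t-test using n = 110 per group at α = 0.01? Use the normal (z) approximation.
Power ≈ 0.14

Power calculation (two-sample t-test, normal approximation):
z_β = d · √(n/2) - z_α
z_β = 0.17 · √(110/2) - 2.326
z_β = 0.17 · 7.416 - 2.326
z_β = -1.066

Power = Φ(z_β) = Φ(-1.066) ≈ 0.143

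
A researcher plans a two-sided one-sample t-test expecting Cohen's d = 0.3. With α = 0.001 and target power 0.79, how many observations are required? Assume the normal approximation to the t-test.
n = 187

Sample size formula (one-sample t-test, normal approximation):
n = ((z_{α/2} + z_β) / d)²

z_{α/2} = 3.291 (for α = 0.001, two-sided)
z_β = 0.806 (for power = 0.79)
d = 0.3

n = ((3.291 + 0.806) / 0.3)²
n = (13.657)²
n ≈ 186.51
Round up to the next whole number: n = 187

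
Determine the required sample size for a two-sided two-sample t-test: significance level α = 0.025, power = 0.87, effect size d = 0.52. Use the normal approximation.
n = 84 per group

Sample size formula (two-sample t-test, normal approximation):
n = 2 · ((z_{α/2} + z_β) / d)²

z_{α/2} = 2.241 (for α = 0.025, two-sided)
z_β = 1.126 (for power = 0.87)
d = 0.52

n = 2 · ((2.241 + 1.126) / 0.52)²
n = 2 · (6.475)²
n ≈ 83.85
Round up to the next whole number: n = 84 per group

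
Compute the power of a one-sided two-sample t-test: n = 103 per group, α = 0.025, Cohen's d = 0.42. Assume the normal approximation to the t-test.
Power ≈ 0.85

Power calculation (two-sample t-test, normal approximation):
z_β = d · √(n/2) - z_α
z_β = 0.42 · √(103/2) - 1.960
z_β = 0.42 · 7.176 - 1.960
z_β = 1.054

Power = Φ(z_β) = Φ(1.054) ≈ 0.854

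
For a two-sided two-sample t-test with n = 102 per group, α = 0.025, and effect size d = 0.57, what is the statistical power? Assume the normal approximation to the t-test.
Power ≈ 0.97

Power calculation (two-sample t-test, normal approximation):
z_β = d · √(n/2) - z_{α/2}
z_β = 0.57 · √(102/2) - 2.241
z_β = 0.57 · 7.141 - 2.241
z_β = 1.829

Power = Φ(z_β) = Φ(1.829) ≈ 0.966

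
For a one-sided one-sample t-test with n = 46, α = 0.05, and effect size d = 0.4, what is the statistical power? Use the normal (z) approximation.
Power ≈ 0.86

Power calculation (one-sample t-test, normal approximation):
z_β = d · √n - z_α
z_β = 0.4 · √46 - 1.645
z_β = 0.4 · 6.782 - 1.645
z_β = 1.068

Power = Φ(z_β) = Φ(1.068) ≈ 0.857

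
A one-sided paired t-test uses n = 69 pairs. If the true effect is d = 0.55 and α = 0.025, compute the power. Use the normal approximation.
Power ≈ 1.00

Power calculation (paired t-test, normal approximation):
z_β = d · √n - z_α
z_β = 0.55 · √69 - 1.960
z_β = 0.55 · 8.307 - 1.960
z_β = 2.609

Power = Φ(z_β) = Φ(2.609) ≈ 0.995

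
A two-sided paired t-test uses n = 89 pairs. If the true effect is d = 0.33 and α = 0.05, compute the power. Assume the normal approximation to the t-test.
Power ≈ 0.88

Power calculation (paired t-test, normal approximation):
z_β = d · √n - z_{α/2}
z_β = 0.33 · √89 - 1.960
z_β = 0.33 · 9.434 - 1.960
z_β = 1.153

Power = Φ(z_β) = Φ(1.153) ≈ 0.876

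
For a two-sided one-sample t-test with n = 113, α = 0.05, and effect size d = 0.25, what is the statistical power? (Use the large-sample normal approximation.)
Power ≈ 0.76

Power calculation (one-sample t-test, normal approximation):
z_β = d · √n - z_{α/2}
z_β = 0.25 · √113 - 1.960
z_β = 0.25 · 10.630 - 1.960
z_β = 0.698

Power = Φ(z_β) = Φ(0.698) ≈ 0.757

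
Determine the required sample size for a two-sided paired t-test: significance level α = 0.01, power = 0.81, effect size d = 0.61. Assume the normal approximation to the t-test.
n = 33 pairs

Sample size formula (paired t-test, normal approximation):
n = ((z_{α/2} + z_β) / d)²

z_{α/2} = 2.576 (for α = 0.01, two-sided)
z_β = 0.878 (for power = 0.81)
d = 0.61

n = ((2.576 + 0.878) / 0.61)²
n = (5.662)²
n ≈ 32.06
Round up to the next whole number: n = 33 pairs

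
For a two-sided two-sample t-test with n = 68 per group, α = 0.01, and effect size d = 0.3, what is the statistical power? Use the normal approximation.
Power ≈ 0.20

Power calculation (two-sample t-test, normal approximation):
z_β = d · √(n/2) - z_{α/2}
z_β = 0.3 · √(68/2) - 2.576
z_β = 0.3 · 5.831 - 2.576
z_β = -0.827

Power = Φ(z_β) = Φ(-0.827) ≈ 0.204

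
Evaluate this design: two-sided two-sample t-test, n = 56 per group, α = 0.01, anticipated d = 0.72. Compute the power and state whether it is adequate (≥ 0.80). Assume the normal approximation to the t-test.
Power ≈ 0.89; the study is adequately powered (power ≥ 0.80)

Power calculation (two-sample t-test, normal approximation):
z_β = d · √(n/2) - z_{α/2}
z_β = 0.72 · √(56/2) - 2.576
z_β = 0.72 · 5.292 - 2.576
z_β = 1.234

Power = Φ(z_β) = Φ(1.234) ≈ 0.891

Effect size d = 0.72 is medium by Cohen's convention (0.2/0.5/0.8).

Threshold: power ≥ 0.80 is conventionally adequate.
Power ≈ 0.89 → the study is adequately powered (power ≥ 0.80).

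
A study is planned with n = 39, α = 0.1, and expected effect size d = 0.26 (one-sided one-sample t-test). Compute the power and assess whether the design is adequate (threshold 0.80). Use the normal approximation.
Power ≈ 0.63; the study is underpowered (power < 0.80)

Power calculation (one-sample t-test, normal approximation):
z_β = d · √n - z_α
z_β = 0.26 · √39 - 1.282
z_β = 0.26 · 6.245 - 1.282
z_β = 0.342

Power = Φ(z_β) = Φ(0.342) ≈ 0.634

Effect size d = 0.26 is small by Cohen's convention (0.2/0.5/0.8).

Threshold: power ≥ 0.80 is conventionally adequate.
Power ≈ 0.63 → the study is underpowered (power < 0.80).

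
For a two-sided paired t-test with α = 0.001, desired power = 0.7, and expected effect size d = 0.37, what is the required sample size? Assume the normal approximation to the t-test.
n = 107 pairs

Sample size formula (paired t-test, normal approximation):
n = ((z_{α/2} + z_β) / d)²

z_{α/2} = 3.291 (for α = 0.001, two-sided)
z_β = 0.524 (for power = 0.7)
d = 0.37

n = ((3.291 + 0.524) / 0.37)²
n = (10.311)²
n ≈ 106.32
Round up to the next whole number: n = 107 pairs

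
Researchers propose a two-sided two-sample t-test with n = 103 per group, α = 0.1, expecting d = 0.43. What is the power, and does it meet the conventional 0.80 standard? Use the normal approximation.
Power ≈ 0.93; the study is adequately powered (power ≥ 0.80)

Power calculation (two-sample t-test, normal approximation):
z_β = d · √(n/2) - z_{α/2}
z_β = 0.43 · √(103/2) - 1.645
z_β = 0.43 · 7.176 - 1.645
z_β = 1.441

Power = Φ(z_β) = Φ(1.441) ≈ 0.925

Effect size d = 0.43 is small by Cohen's convention (0.2/0.5/0.8).

Threshold: power ≥ 0.80 is conventionally adequate.
Power ≈ 0.93 → the study is adequately powered (power ≥ 0.80).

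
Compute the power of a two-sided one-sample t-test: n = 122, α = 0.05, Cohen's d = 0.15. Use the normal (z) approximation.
Power ≈ 0.38

Power calculation (one-sample t-test, normal approximation):
z_β = d · √n - z_{α/2}
z_β = 0.15 · √122 - 1.960
z_β = 0.15 · 11.045 - 1.960
z_β = -0.303

Power = Φ(z_β) = Φ(-0.303) ≈ 0.381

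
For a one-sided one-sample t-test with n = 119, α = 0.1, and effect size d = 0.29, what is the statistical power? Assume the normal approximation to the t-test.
Power ≈ 0.97

Power calculation (one-sample t-test, normal approximation):
z_β = d · √n - z_α
z_β = 0.29 · √119 - 1.282
z_β = 0.29 · 10.909 - 1.282
z_β = 1.882

Power = Φ(z_β) = Φ(1.882) ≈ 0.970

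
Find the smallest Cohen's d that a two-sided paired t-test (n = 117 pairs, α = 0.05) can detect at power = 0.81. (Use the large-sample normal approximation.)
d ≈ 0.26

Minimum detectable effect (paired t-test, normal approximation):
d = (z_{α/2} + z_β) / √n
d = (1.960 + 0.878) / √117
d = 2.838 / 10.817
d ≈ 0.26

By Cohen's convention (0.2 small / 0.5 medium / 0.8 large): small effect.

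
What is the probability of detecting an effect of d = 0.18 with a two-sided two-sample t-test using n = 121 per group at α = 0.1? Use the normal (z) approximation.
Power ≈ 0.40

Power calculation (two-sample t-test, normal approximation):
z_β = d · √(n/2) - z_{α/2}
z_β = 0.18 · √(121/2) - 1.645
z_β = 0.18 · 7.778 - 1.645
z_β = -0.245

Power = Φ(z_β) = Φ(-0.245) ≈ 0.403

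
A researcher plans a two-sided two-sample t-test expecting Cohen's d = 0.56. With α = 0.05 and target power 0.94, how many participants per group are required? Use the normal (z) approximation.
n = 79 per group

Sample size formula (two-sample t-test, normal approximation):
n = 2 · ((z_{α/2} + z_β) / d)²

z_{α/2} = 1.960 (for α = 0.05, two-sided)
z_β = 1.555 (for power = 0.94)
d = 0.56

n = 2 · ((1.960 + 1.555) / 0.56)²
n = 2 · (6.277)²
n ≈ 78.80
Round up to the next whole number: n = 79 per group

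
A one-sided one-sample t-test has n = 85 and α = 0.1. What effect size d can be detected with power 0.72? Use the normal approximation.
d ≈ 0.20

Minimum detectable effect (one-sample t-test, normal approximation):
d = (z_α + z_β) / √n
d = (1.282 + 0.583) / √85
d = 1.864 / 9.220
d ≈ 0.20

By Cohen's convention (0.2 small / 0.5 medium / 0.8 large): small effect.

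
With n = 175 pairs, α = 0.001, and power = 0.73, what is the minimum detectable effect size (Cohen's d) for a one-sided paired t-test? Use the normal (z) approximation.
d ≈ 0.28

Minimum detectable effect (paired t-test, normal approximation):
d = (z_α + z_β) / √n
d = (3.090 + 0.613) / √175
d = 3.703 / 13.229
d ≈ 0.28

By Cohen's convention (0.2 small / 0.5 medium / 0.8 large): small effect.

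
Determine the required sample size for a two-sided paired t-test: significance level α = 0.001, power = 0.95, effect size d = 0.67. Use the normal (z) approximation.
n = 55 pairs

Sample size formula (paired t-test, normal approximation):
n = ((z_{α/2} + z_β) / d)²

z_{α/2} = 3.291 (for α = 0.001, two-sided)
z_β = 1.645 (for power = 0.95)
d = 0.67

n = ((3.291 + 1.645) / 0.67)²
n = (7.367)²
n ≈ 54.27
Round up to the next whole number: n = 55 pairs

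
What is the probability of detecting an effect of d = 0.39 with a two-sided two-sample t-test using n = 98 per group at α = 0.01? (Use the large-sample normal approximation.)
Power ≈ 0.56

Power calculation (two-sample t-test, normal approximation):
z_β = d · √(n/2) - z_{α/2}
z_β = 0.39 · √(98/2) - 2.576
z_β = 0.39 · 7.000 - 2.576
z_β = 0.154

Power = Φ(z_β) = Φ(0.154) ≈ 0.561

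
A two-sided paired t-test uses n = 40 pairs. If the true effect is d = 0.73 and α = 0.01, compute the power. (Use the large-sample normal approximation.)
Power ≈ 0.98

Power calculation (paired t-test, normal approximation):
z_β = d · √n - z_{α/2}
z_β = 0.73 · √40 - 2.576
z_β = 0.73 · 6.325 - 2.576
z_β = 2.041

Power = Φ(z_β) = Φ(2.041) ≈ 0.979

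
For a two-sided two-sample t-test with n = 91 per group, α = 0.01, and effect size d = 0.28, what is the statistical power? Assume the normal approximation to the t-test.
Power ≈ 0.25

Power calculation (two-sample t-test, normal approximation):
z_β = d · √(n/2) - z_{α/2}
z_β = 0.28 · √(91/2) - 2.576
z_β = 0.28 · 6.745 - 2.576
z_β = -0.687

Power = Φ(z_β) = Φ(-0.687) ≈ 0.246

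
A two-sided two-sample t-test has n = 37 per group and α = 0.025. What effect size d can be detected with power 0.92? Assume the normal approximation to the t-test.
d ≈ 0.85

Minimum detectable effect (two-sample t-test, normal approximation):
d = (z_{α/2} + z_β) / √(n/2)
d = (2.241 + 1.405) / √(37/2)
d = 3.646 / 4.301
d ≈ 0.85

By Cohen's convention (0.2 small / 0.5 medium / 0.8 large): large effect.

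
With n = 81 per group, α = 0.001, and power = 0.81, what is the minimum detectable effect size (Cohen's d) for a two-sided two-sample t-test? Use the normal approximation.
d ≈ 0.66

Minimum detectable effect (two-sample t-test, normal approximation):
d = (z_{α/2} + z_β) / √(n/2)
d = (3.291 + 0.878) / √(81/2)
d = 4.168 / 6.364
d ≈ 0.66

By Cohen's convention (0.2 small / 0.5 medium / 0.8 large): medium effect.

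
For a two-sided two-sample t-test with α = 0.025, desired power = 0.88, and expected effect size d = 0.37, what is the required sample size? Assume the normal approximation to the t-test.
n = 171 per group

Sample size formula (two-sample t-test, normal approximation):
n = 2 · ((z_{α/2} + z_β) / d)²

z_{α/2} = 2.241 (for α = 0.025, two-sided)
z_β = 1.175 (for power = 0.88)
d = 0.37

n = 2 · ((2.241 + 1.175) / 0.37)²
n = 2 · (9.232)²
n ≈ 170.46
Round up to the next whole number: n = 171 per group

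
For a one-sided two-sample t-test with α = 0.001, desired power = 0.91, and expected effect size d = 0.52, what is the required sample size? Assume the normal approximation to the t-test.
n = 146 per group

Sample size formula (two-sample t-test, normal approximation):
n = 2 · ((z_α + z_β) / d)²

z_α = 3.090 (for α = 0.001, one-sided)
z_β = 1.341 (for power = 0.91)
d = 0.52

n = 2 · ((3.090 + 1.341) / 0.52)²
n = 2 · (8.521)²
n ≈ 145.21
Round up to the next whole number: n = 146 per group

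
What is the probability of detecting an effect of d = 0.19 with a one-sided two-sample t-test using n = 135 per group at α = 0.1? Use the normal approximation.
Power ≈ 0.61

Power calculation (two-sample t-test, normal approximation):
z_β = d · √(n/2) - z_α
z_β = 0.19 · √(135/2) - 1.282
z_β = 0.19 · 8.216 - 1.282
z_β = 0.279

Power = Φ(z_β) = Φ(0.279) ≈ 0.610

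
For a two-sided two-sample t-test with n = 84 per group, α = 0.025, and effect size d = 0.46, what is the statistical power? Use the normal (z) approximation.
Power ≈ 0.77

Power calculation (two-sample t-test, normal approximation):
z_β = d · √(n/2) - z_{α/2}
z_β = 0.46 · √(84/2) - 2.241
z_β = 0.46 · 6.481 - 2.241
z_β = 0.740

Power = Φ(z_β) = Φ(0.740) ≈ 0.770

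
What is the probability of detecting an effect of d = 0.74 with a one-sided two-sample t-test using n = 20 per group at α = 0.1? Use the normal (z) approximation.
Power ≈ 0.86

Power calculation (two-sample t-test, normal approximation):
z_β = d · √(n/2) - z_α
z_β = 0.74 · √(20/2) - 1.282
z_β = 0.74 · 3.162 - 1.282
z_β = 1.059

Power = Φ(z_β) = Φ(1.059) ≈ 0.855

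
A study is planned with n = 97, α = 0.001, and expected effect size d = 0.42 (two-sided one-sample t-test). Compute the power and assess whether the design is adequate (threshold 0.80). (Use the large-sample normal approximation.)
Power ≈ 0.80; the study is adequately powered (power ≥ 0.80)

Power calculation (one-sample t-test, normal approximation):
z_β = d · √n - z_{α/2}
z_β = 0.42 · √97 - 3.291
z_β = 0.42 · 9.849 - 3.291
z_β = 0.846

Power = Φ(z_β) = Φ(0.846) ≈ 0.801

Effect size d = 0.42 is small by Cohen's convention (0.2/0.5/0.8).

Threshold: power ≥ 0.80 is conventionally adequate.
Power ≈ 0.80 → the study is adequately powered (power ≥ 0.80).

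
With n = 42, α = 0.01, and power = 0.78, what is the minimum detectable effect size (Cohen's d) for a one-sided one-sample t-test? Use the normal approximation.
d ≈ 0.48

Minimum detectable effect (one-sample t-test, normal approximation):
d = (z_α + z_β) / √n
d = (2.326 + 0.772) / √42
d = 3.099 / 6.481
d ≈ 0.48

By Cohen's convention (0.2 small / 0.5 medium / 0.8 large): small effect.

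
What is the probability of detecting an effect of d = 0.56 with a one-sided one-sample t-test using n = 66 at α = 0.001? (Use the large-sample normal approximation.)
Power ≈ 0.93

Power calculation (one-sample t-test, normal approximation):
z_β = d · √n - z_α
z_β = 0.56 · √66 - 3.090
z_β = 0.56 · 8.124 - 3.090
z_β = 1.459

Power = Φ(z_β) = Φ(1.459) ≈ 0.928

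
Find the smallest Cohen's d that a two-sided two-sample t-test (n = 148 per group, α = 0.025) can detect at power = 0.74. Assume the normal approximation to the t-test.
d ≈ 0.34

Minimum detectable effect (two-sample t-test, normal approximation):
d = (z_{α/2} + z_β) / √(n/2)
d = (2.241 + 0.643) / √(148/2)
d = 2.885 / 8.602
d ≈ 0.34

By Cohen's convention (0.2 small / 0.5 medium / 0.8 large): small effect.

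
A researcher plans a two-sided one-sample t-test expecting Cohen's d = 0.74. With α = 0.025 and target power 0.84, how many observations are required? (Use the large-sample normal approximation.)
n = 20

Sample size formula (one-sample t-test, normal approximation):
n = ((z_{α/2} + z_β) / d)²

z_{α/2} = 2.241 (for α = 0.025, two-sided)
z_β = 0.994 (for power = 0.84)
d = 0.74

n = ((2.241 + 0.994) / 0.74)²
n = (4.372)²
n ≈ 19.11
Round up to the next whole number: n = 20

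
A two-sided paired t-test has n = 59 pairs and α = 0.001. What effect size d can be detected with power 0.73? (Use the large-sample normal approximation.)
d ≈ 0.51

Minimum detectable effect (paired t-test, normal approximation):
d = (z_{α/2} + z_β) / √n
d = (3.291 + 0.613) / √59
d = 3.903 / 7.681
d ≈ 0.51

By Cohen's convention (0.2 small / 0.5 medium / 0.8 large): medium effect.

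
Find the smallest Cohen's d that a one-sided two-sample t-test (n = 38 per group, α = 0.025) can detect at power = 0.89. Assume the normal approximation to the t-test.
d ≈ 0.73

Minimum detectable effect (two-sample t-test, normal approximation):
d = (z_α + z_β) / √(n/2)
d = (1.960 + 1.227) / √(38/2)
d = 3.186 / 4.359
d ≈ 0.73

By Cohen's convention (0.2 small / 0.5 medium / 0.8 large): medium effect.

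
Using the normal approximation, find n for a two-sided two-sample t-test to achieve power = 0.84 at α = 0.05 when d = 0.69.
n = 37 per group

Sample size formula (two-sample t-test, normal approximation):
n = 2 · ((z_{α/2} + z_β) / d)²

z_{α/2} = 1.960 (for α = 0.05, two-sided)
z_β = 0.994 (for power = 0.84)
d = 0.69

n = 2 · ((1.960 + 0.994) / 0.69)²
n = 2 · (4.281)²
n ≈ 36.65
Round up to the next whole number: n = 37 per group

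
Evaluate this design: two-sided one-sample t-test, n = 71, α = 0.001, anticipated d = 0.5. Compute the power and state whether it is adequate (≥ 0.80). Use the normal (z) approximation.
Power ≈ 0.82; the study is adequately powered (power ≥ 0.80)

Power calculation (one-sample t-test, normal approximation):
z_β = d · √n - z_{α/2}
z_β = 0.5 · √71 - 3.291
z_β = 0.5 · 8.426 - 3.291
z_β = 0.923

Power = Φ(z_β) = Φ(0.923) ≈ 0.822

Effect size d = 0.5 is medium by Cohen's convention (0.2/0.5/0.8).

Threshold: power ≥ 0.80 is conventionally adequate.
Power ≈ 0.82 → the study is adequately powered (power ≥ 0.80).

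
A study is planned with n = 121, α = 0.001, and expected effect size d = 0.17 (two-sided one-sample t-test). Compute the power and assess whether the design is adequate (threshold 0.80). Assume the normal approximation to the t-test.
Power ≈ 0.08; the study is underpowered (power < 0.80)

Power calculation (one-sample t-test, normal approximation):
z_β = d · √n - z_{α/2}
z_β = 0.17 · √121 - 3.291
z_β = 0.17 · 11.000 - 3.291
z_β = -1.421

Power = Φ(z_β) = Φ(-1.421) ≈ 0.078

Effect size d = 0.17 is very small by Cohen's convention (0.2/0.5/0.8).

Threshold: power ≥ 0.80 is conventionally adequate.
Power ≈ 0.08 → the study is underpowered (power < 0.80).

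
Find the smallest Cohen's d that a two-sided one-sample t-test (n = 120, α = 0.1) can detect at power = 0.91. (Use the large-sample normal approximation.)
d ≈ 0.27

Minimum detectable effect (one-sample t-test, normal approximation):
d = (z_{α/2} + z_β) / √n
d = (1.645 + 1.341) / √120
d = 2.986 / 10.954
d ≈ 0.27

By Cohen's convention (0.2 small / 0.5 medium / 0.8 large): small effect.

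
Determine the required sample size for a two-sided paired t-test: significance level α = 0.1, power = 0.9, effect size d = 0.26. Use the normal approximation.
n = 127 pairs

Sample size formula (paired t-test, normal approximation):
n = ((z_{α/2} + z_β) / d)²

z_{α/2} = 1.645 (for α = 0.1, two-sided)
z_β = 1.282 (for power = 0.9)
d = 0.26

n = ((1.645 + 1.282) / 0.26)²
n = (11.258)²
n ≈ 126.74
Round up to the next whole number: n = 127 pairs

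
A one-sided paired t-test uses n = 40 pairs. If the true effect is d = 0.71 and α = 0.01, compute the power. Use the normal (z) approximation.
Power ≈ 0.98

Power calculation (paired t-test, normal approximation):
z_β = d · √n - z_α
z_β = 0.71 · √40 - 2.326
z_β = 0.71 · 6.325 - 2.326
z_β = 2.164

Power = Φ(z_β) = Φ(2.164) ≈ 0.985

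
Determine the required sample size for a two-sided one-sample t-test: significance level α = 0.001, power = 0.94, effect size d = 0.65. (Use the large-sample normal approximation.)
n = 56

Sample size formula (one-sample t-test, normal approximation):
n = ((z_{α/2} + z_β) / d)²

z_{α/2} = 3.291 (for α = 0.001, two-sided)
z_β = 1.555 (for power = 0.94)
d = 0.65

n = ((3.291 + 1.555) / 0.65)²
n = (7.455)²
n ≈ 55.58
Round up to the next whole number: n = 56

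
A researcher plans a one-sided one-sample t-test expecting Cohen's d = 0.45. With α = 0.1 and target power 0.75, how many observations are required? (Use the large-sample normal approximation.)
n = 19

Sample size formula (one-sample t-test, normal approximation):
n = ((z_α + z_β) / d)²

z_α = 1.282 (for α = 0.1, one-sided)
z_β = 0.674 (for power = 0.75)
d = 0.45

n = ((1.282 + 0.674) / 0.45)²
n = (4.347)²
n ≈ 18.90
Round up to the next whole number: n = 19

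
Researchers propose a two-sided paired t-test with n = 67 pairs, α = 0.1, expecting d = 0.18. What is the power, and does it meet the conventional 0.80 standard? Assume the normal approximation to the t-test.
Power ≈ 0.43; the study is underpowered (power < 0.80)

Power calculation (paired t-test, normal approximation):
z_β = d · √n - z_{α/2}
z_β = 0.18 · √67 - 1.645
z_β = 0.18 · 8.185 - 1.645
z_β = -0.171

Power = Φ(z_β) = Φ(-0.171) ≈ 0.432

Effect size d = 0.18 is very small by Cohen's convention (0.2/0.5/0.8).

Threshold: power ≥ 0.80 is conventionally adequate.
Power ≈ 0.43 → the study is underpowered (power < 0.80).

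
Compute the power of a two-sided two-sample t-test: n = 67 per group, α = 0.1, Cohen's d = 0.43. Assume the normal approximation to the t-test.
Power ≈ 0.80

Power calculation (two-sample t-test, normal approximation):
z_β = d · √(n/2) - z_{α/2}
z_β = 0.43 · √(67/2) - 1.645
z_β = 0.43 · 5.788 - 1.645
z_β = 0.844

Power = Φ(z_β) = Φ(0.844) ≈ 0.801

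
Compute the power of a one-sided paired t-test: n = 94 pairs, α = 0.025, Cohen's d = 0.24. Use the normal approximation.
Power ≈ 0.64

Power calculation (paired t-test, normal approximation):
z_β = d · √n - z_α
z_β = 0.24 · √94 - 1.960
z_β = 0.24 · 9.695 - 1.960
z_β = 0.367

Power = Φ(z_β) = Φ(0.367) ≈ 0.643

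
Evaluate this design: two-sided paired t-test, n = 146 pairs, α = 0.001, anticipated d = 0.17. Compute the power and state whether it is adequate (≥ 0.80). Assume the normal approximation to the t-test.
Power ≈ 0.11; the study is underpowered (power < 0.80)

Power calculation (paired t-test, normal approximation):
z_β = d · √n - z_{α/2}
z_β = 0.17 · √146 - 3.291
z_β = 0.17 · 12.083 - 3.291
z_β = -1.236

Power = Φ(z_β) = Φ(-1.236) ≈ 0.108

Effect size d = 0.17 is very small by Cohen's convention (0.2/0.5/0.8).

Threshold: power ≥ 0.80 is conventionally adequate.
Power ≈ 0.11 → the study is underpowered (power < 0.80).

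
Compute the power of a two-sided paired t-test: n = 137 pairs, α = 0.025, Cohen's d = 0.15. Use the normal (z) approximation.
Power ≈ 0.31

Power calculation (paired t-test, normal approximation):
z_β = d · √n - z_{α/2}
z_β = 0.15 · √137 - 2.241
z_β = 0.15 · 11.705 - 2.241
z_β = -0.486

Power = Φ(z_β) = Φ(-0.486) ≈ 0.314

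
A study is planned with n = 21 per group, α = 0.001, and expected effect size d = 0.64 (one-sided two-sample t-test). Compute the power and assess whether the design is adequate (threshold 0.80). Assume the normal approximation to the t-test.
Power ≈ 0.15; the study is underpowered (power < 0.80)

Power calculation (two-sample t-test, normal approximation):
z_β = d · √(n/2) - z_α
z_β = 0.64 · √(21/2) - 3.090
z_β = 0.64 · 3.240 - 3.090
z_β = -1.016

Power = Φ(z_β) = Φ(-1.016) ≈ 0.155

Effect size d = 0.64 is medium by Cohen's convention (0.2/0.5/0.8).

Threshold: power ≥ 0.80 is conventionally adequate.
Power ≈ 0.15 → the study is underpowered (power < 0.80).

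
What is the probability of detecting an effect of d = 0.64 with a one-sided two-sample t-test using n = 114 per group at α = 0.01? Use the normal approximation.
Power ≈ 0.99

Power calculation (two-sample t-test, normal approximation):
z_β = d · √(n/2) - z_α
z_β = 0.64 · √(114/2) - 2.326
z_β = 0.64 · 7.550 - 2.326
z_β = 2.506

Power = Φ(z_β) = Φ(2.506) ≈ 0.994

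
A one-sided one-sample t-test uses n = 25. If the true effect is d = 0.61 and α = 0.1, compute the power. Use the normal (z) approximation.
Power ≈ 0.96

Power calculation (one-sample t-test, normal approximation):
z_β = d · √n - z_α
z_β = 0.61 · √25 - 1.282
z_β = 0.61 · 5.000 - 1.282
z_β = 1.768

Power = Φ(z_β) = Φ(1.768) ≈ 0.962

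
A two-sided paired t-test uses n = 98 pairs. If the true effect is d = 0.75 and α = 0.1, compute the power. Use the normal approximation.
Power ≈ 1.00

Power calculation (paired t-test, normal approximation):
z_β = d · √n - z_{α/2}
z_β = 0.75 · √98 - 1.645
z_β = 0.75 · 9.899 - 1.645
z_β = 5.780

Power = Φ(z_β) = Φ(5.780) ≈ 1.000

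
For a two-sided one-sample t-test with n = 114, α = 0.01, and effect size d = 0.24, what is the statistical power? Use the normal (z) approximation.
Power ≈ 0.49

Power calculation (one-sample t-test, normal approximation):
z_β = d · √n - z_{α/2}
z_β = 0.24 · √114 - 2.576
z_β = 0.24 · 10.677 - 2.576
z_β = -0.013

Power = Φ(z_β) = Φ(-0.013) ≈ 0.495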